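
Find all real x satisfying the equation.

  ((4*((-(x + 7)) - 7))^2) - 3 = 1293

Step 1. [((4*((-(x + 7)) - 7))^2) - 3 = 1293] peel the -3: add 3 from each side, so sub: (4*((-(x + 7)) - 7))^2 = 1296.
Step 2. [(4*((-(x + 7)) - 7))^2 = 1296] 1296 ≥ 0, LHS is (·)² — take ±√ ⇒ sqrt: 4*((-(x + 7)) - 7) = 36 or -36.
Step 3. [4*((-(x + 7)) - 7) = 36 or -36] 4 out front; divide by 4. So div: (-(x + 7)) - 7 = 9 or -9.
Step 4. [(-(x + 7)) - 7 = 9 or -9] peel the -7: add 7 from each side, so sub: -(x + 7) = 16 or -2.
Step 5. [-(x + 7) = 16 or -2] flip signs both sides. So neg: x + 7 = -16 or 2.
Step 6. [x + 7 = -16 or 2] +7 is outermost — subtract 7 both sides ⇒ sub: x = -23 or -5.

Answer: x ∈ {-23, -5}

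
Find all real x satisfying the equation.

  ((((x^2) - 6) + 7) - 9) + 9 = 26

Step 1. [((((x^2) - 6) + 7) - 9) + 9 = 26] subtract 9: x sits inside (… + 9), so sub: (((x^2) - 6) + 7) - 9 = 17.
Step 2. [(((x^2) - 6) + 7) - 9 = 17] peel the -9: add 9 from each side. So sub: ((x^2) - 6) + 7 = 26.
Step 3. [((x^2) - 6) + 7 = 26] +7 is outermost — subtract 7 both sides. So sub: (x^2) - 6 = 19.
Step 4. [(x^2) - 6 = 19] add 6: x sits inside (… - 6), so sub: x^2 = 25.
Step 5. [x^2 = 25] √ both sides: 25 ≥ 0 gives two branches, so sqrt: x = 5 or -5.

Answer: x ∈ {-5, 5}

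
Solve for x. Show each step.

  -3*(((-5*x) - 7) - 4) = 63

Step 1. [-3*(((-5*x) - 7) - 4) = 63] leading coefficient -3: divide by -3 ⇒ div: ((-5*x) - 7) - 4 = -21.
Step 2. [((-5*x) - 7) - 4 = -21] the outer -4 inverts by adding 4 ⇒ sub: (-5*x) - 7 = -17.
Step 3. [(-5*x) - 7 = -17] -7 is outermost — add 7 both sides. So sub: -5*x = -10.
Step 4. [-5*x = -10] -5 out front; divide by -5. So div: x = 2.

Answer: x ∈ {2}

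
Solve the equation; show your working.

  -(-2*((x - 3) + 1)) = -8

Step 1. [-(-2*((x - 3) + 1)) = -8] flip signs both sides ⇒ neg: -2*((x - 3) + 1) = 8.
Step 2. [-2*((x - 3) + 1) = 8] -2 out front; divide by -2, so div: (x - 3) + 1 = -4.
Step 3. [(x - 3) + 1 = -4] subtract 1: x sits inside (… + 1). So sub: x - 3 = -5.
Step 4. [x - 3 = -5] -3 is outermost — add 3 both sides ⇒ sub: x = -2.

Answer: x ∈ {-2}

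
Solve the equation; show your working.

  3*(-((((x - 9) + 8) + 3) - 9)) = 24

Step 1. [3*(-((((x - 9) + 8) + 3) - 9)) = 24] divide by the outer 3 ⇒ div: -((((x - 9) + 8) + 3) - 9) = 8.
Step 2. [-((((x - 9) + 8) + 3) - 9) = 8] flip signs both sides, so neg: (((x - 9) + 8) + 3) - 9 = -8.
Step 3. [(((x - 9) + 8) + 3) - 9 = -8] add 9: x sits inside (… - 9), so sub: ((x - 9) + 8) + 3 = 1.
Step 4. [((x - 9) + 8) + 3 = 1] subtract 3: x sits inside (… + 3) ⇒ sub: (x - 9) + 8 = -2.
Step 5. [(x - 9) + 8 = -2] subtract 8: x sits inside (… + 8). So sub: x - 9 = -10.
Step 6. [x - 9 = -10] peel the -9: add 9 from each side. So sub: x = -1.

Answer: x ∈ {-1}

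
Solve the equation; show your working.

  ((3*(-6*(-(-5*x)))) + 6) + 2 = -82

Step 1. [((3*(-6*(-(-5*x)))) + 6) + 2 = -82] 2 comes off first (subtract 2). So sub: (3*(-6*(-(-5*x)))) + 6 = -84.
Step 2. [(3*(-6*(-(-5*x)))) + 6 = -84] 3 | LHS and 3 | -84: pull 3 out. So factor: (-6*(-(-5*x))) + 2 = -28.
Step 3. [(-6*(-(-5*x))) + 2 = -28] +2 is outermost — subtract 2 both sides, so sub: -6*(-(-5*x)) = -30.
Step 4. [-6*(-(-5*x)) = -30] -6 out front; divide by -6, so div: -(-5*x) = 5.
Step 5. [-(-5*x) = 5] LHS negated; negate both sides, so neg: -5*x = -5.
Step 6. [-5*x = -5] -5·(inner) — divide through by -5, so div: x = 1.

Answer: x ∈ {1}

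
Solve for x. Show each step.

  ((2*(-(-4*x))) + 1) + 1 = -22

Step 1. [((2*(-(-4*x))) + 1) + 1 = -22] +1 is outermost — subtract 1 both sides. So sub: (2*(-(-4*x))) + 1 = -23.
Step 2. [(2*(-(-4*x))) + 1 = -23] 1 comes off first (subtract 1) ⇒ sub: 2*(-(-4*x)) = -24.
Step 3. [2*(-(-4*x)) = -24] 2 out front; divide by 2, so div: -(-4*x) = -12.
Step 4. [-(-4*x) = -12] LHS negated; negate both sides, so neg: -4*x = 12.
Step 5. [-4*x = 12] -4 out front; divide by -4 ⇒ div: x = -3.

Answer: x ∈ {-3}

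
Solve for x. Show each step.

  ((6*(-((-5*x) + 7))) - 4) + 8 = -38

Step 1. [((6*(-((-5*x) + 7))) - 4) + 8 = -38] 8 comes off first (subtract 8), so sub: (6*(-((-5*x) + 7))) - 4 = -46.
Step 2. [(6*(-((-5*x) + 7))) - 4 = -46] 4 comes off first (add 4) ⇒ sub: 6*(-((-5*x) + 7)) = -42.
Step 3. [6*(-((-5*x) + 7)) = -42] LHS = 6·(…); ÷6 both sides, so div: -((-5*x) + 7) = -7.
Step 4. [-((-5*x) + 7) = -7] flip signs both sides, so neg: (-5*x) + 7 = 7.
Step 5. [(-5*x) + 7 = 7] 7 comes off first (subtract 7). So sub: -5*x = 0.
Step 6. [-5*x = 0] leading coefficient -5: divide by -5, so div: x = 0.

Answer: x ∈ {0}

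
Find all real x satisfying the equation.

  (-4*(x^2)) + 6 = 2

Step 1. [(-4*(x^2)) + 6 = 2] the outer +6 inverts by subtracting 6, so sub: -4*(x^2) = -4.
Step 2. [-4*(x^2) = -4] LHS = -4·(…); ÷-4 both sides. So div: x^2 = 1.
Step 3. [x^2 = 1] √ both sides: 1 ≥ 0 gives two branches. So sqrt: x = 1 or -1.

Answer: x ∈ {-1, 1}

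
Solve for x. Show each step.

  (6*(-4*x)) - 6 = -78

Step 1. [(6*(-4*x)) - 6 = -78] common factor 6 (LHS and -78) — divide through. So factor: (-4*x) - 1 = -13.
Step 2. [(-4*x) - 1 = -13] the outer -1 inverts by adding 1 ⇒ sub: -4*x = -12.
Step 3. [-4*x = -12] leading coefficient -4: divide by -4 ⇒ div: x = 3.

Answer: x ∈ {3}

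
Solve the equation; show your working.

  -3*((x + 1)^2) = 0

Step 1. [-3*((x + 1)^2) = 0] leading coefficient -3: divide by -3. So div: (x + 1)^2 = 0.
Step 2. [(x + 1)^2 = 0] √ both sides: 0 ≥ 0 gives two branches ⇒ sqrt: x + 1 = 0.
Step 3. [x + 1 = 0] peel the +1: subtract 1 from each side. So sub: x = -1.

Answer: x ∈ {-1}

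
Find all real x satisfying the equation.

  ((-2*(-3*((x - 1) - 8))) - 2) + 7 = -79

Step 1. [((-2*(-3*((x - 1) - 8))) - 2) + 7 = -79] +7 is outermost — subtract 7 both sides. So sub: (-2*(-3*((x - 1) - 8))) - 2 = -86.
Step 2. [(-2*(-3*((x - 1) - 8))) - 2 = -86] 2 comes off first (add 2) ⇒ sub: -2*(-3*((x - 1) - 8)) = -84.
Step 3. [-2*(-3*((x - 1) - 8)) = -84] LHS = -2·(…); ÷-2 both sides. So div: -3*((x - 1) - 8) = 42.
Step 4. [-3*((x - 1) - 8) = 42] divide by the outer -3 ⇒ div: (x - 1) - 8 = -14.
Step 5. [(x - 1) - 8 = -14] add 8: x sits inside (… - 8) ⇒ sub: x - 1 = -6.
Step 6. [x - 1 = -6] the outer -1 inverts by adding 1 ⇒ sub: x = -5.

Answer: x ∈ {-5}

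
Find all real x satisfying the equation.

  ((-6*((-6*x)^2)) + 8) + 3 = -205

Step 1. [((-6*((-6*x)^2)) + 8) + 3 = -205] 3 comes off first (subtract 3). So sub: (-6*((-6*x)^2)) + 8 = -208.
Step 2. [(-6*((-6*x)^2)) + 8 = -208] the outer +8 inverts by subtracting 8. So sub: -6*((-6*x)^2) = -216.
Step 3. [-6*((-6*x)^2) = -216] LHS = -6·(…); ÷-6 both sides, so div: (-6*x)^2 = 36.
Step 4. [(-6*x)^2 = 36] LHS squared, RHS 36 ≥ 0: apply √ (±). So sqrt: -6*x = 6 or -6.
Step 5. [-6*x = 6 or -6] LHS = -6·(…); ÷-6 both sides. So div: x = -1 or 1.

Answer: x ∈ {-1, 1}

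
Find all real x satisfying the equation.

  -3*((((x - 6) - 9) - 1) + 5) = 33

Step 1. [-3*((((x - 6) - 9) - 1) + 5) = 33] divide by the outer -3. So div: (((x - 6) - 9) - 1) + 5 = -11.
Step 2. [(((x - 6) - 9) - 1) + 5 = -11] 5 comes off first (subtract 5), so sub: ((x - 6) - 9) - 1 = -16.
Step 3. [((x - 6) - 9) - 1 = -16] -1 is outermost — add 1 both sides. So sub: (x - 6) - 9 = -15.
Step 4. [(x - 6) - 9 = -15] peel the -9: add 9 from each side, so sub: x - 6 = -6.
Step 5. [x - 6 = -6] peel the -6: add 6 from each side. So sub: x = 0.

Answer: x ∈ {0}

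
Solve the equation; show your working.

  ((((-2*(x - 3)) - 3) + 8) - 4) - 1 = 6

Step 1. [((((-2*(x - 3)) - 3) + 8) - 4) - 1 = 6] peel the -1: add 1 from each side. So sub: (((-2*(x - 3)) - 3) + 8) - 4 = 7.
Step 2. [(((-2*(x - 3)) - 3) + 8) - 4 = 7] -4 is outermost — add 4 both sides ⇒ sub: ((-2*(x - 3)) - 3) + 8 = 11.
Step 3. [((-2*(x - 3)) - 3) + 8 = 11] 8 comes off first (subtract 8), so sub: (-2*(x - 3)) - 3 = 3.
Step 4. [(-2*(x - 3)) - 3 = 3] peel the -3: add 3 from each side. So sub: -2*(x - 3) = 6.
Step 5. [-2*(x - 3) = 6] -2·(inner) — divide through by -2 ⇒ div: x - 3 = -3.
Step 6. [x - 3 = -3] peel the -3: add 3 from each side. So sub: x = 0.

Answer: x ∈ {0}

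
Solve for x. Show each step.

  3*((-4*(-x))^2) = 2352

Step 1. [3*((-4*(-x))^2) = 2352] 3 out front; divide by 3 ⇒ div: (-4*(-x))^2 = 784.
Step 2. [(-4*(-x))^2 = 784] √ both sides: 784 ≥ 0 gives two branches, so sqrt: -4*(-x) = 28 or -28.
Step 3. [-4*(-x) = 28 or -28] LHS = -4·(…); ÷-4 both sides ⇒ div: -x = -7 or 7.
Step 4. [-x = -7 or 7] leading − — multiply by −1. So neg: x = 7 or -7.

Answer: x ∈ {-7, 7}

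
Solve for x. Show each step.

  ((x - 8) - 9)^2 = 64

Step 1. [((x - 8) - 9)^2 = 64] LHS squared, RHS 64 ≥ 0: apply √ (±), so sqrt: (x - 8) - 9 = 8 or -8.
Step 2. [(x - 8) - 9 = 8 or -8] 9 comes off first (add 9), so sub: x - 8 = 17 or 1.
Step 3. [x - 8 = 17 or 1] the outer -8 inverts by adding 8 ⇒ sub: x = 25 or 9.

Answer: x ∈ {9, 25}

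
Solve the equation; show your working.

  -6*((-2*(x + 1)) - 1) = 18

Step 1. [-6*((-2*(x + 1)) - 1) = 18] leading coefficient -6: divide by -6. So div: (-2*(x + 1)) - 1 = -3.
Step 2. [(-2*(x + 1)) - 1 = -3] -1 is outermost — add 1 both sides, so sub: -2*(x + 1) = -2.
Step 3. [-2*(x + 1) = -2] LHS = -2·(…); ÷-2 both sides. So div: x + 1 = 1.
Step 4. [x + 1 = 1] 1 comes off first (subtract 1) ⇒ sub: x = 0.

Answer: x ∈ {0}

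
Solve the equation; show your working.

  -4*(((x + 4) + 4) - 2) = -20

Step 1. [-4*(((x + 4) + 4) - 2) = -20] -4 out front; divide by -4 ⇒ div: ((x + 4) + 4) - 2 = 5.
Step 2. [((x + 4) + 4) - 2 = 5] -2 is outermost — add 2 both sides ⇒ sub: (x + 4) + 4 = 7.
Step 3. [(x + 4) + 4 = 7] 4 comes off first (subtract 4). So sub: x + 4 = 3.
Step 4. [x + 4 = 3] 4 comes off first (subtract 4) ⇒ sub: x = -1.

Answer: x ∈ {-1}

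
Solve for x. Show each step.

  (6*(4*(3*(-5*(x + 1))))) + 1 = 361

Step 1. [(6*(4*(3*(-5*(x + 1))))) + 1 = 361] +1 is outermost — subtract 1 both sides, so sub: 6*(4*(3*(-5*(x + 1)))) = 360.
Step 2. [6*(4*(3*(-5*(x + 1)))) = 360] LHS = 6·(…); ÷6 both sides. So div: 4*(3*(-5*(x + 1))) = 60.
Step 3. [4*(3*(-5*(x + 1))) = 60] LHS = 4·(…); ÷4 both sides, so div: 3*(-5*(x + 1)) = 15.
Step 4. [3*(-5*(x + 1)) = 15] 3 out front; divide by 3, so div: -5*(x + 1) = 5.
Step 5. [-5*(x + 1) = 5] -5 out front; divide by -5. So div: x + 1 = -1.
Step 6. [x + 1 = -1] +1 is outermost — subtract 1 both sides ⇒ sub: x = -2.

Answer: x ∈ {-2}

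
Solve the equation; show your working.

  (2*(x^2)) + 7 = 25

Step 1. [(2*(x^2)) + 7 = 25] the outer +7 inverts by subtracting 7, so sub: 2*(x^2) = 18.
Step 2. [2*(x^2) = 18] 2 out front; divide by 2 ⇒ div: x^2 = 9.
Step 3. [x^2 = 9] LHS squared, RHS 9 ≥ 0: apply √ (±), so sqrt: x = 3 or -3.

Answer: x ∈ {-3, 3}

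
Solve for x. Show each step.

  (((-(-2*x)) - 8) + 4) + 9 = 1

Step 1. [(((-(-2*x)) - 8) + 4) + 9 = 1] peel the +9: subtract 9 from each side ⇒ sub: ((-(-2*x)) - 8) + 4 = -8.
Step 2. [((-(-2*x)) - 8) + 4 = -8] subtract 4: x sits inside (… + 4), so sub: (-(-2*x)) - 8 = -12.
Step 3. [(-(-2*x)) - 8 = -12] peel the -8: add 8 from each side, so sub: -(-2*x) = -4.
Step 4. [-(-2*x) = -4] LHS negated; negate both sides, so neg: -2*x = 4.
Step 5. [-2*x = 4] -2·(inner) — divide through by -2, so div: x = -2.

Answer: x ∈ {-2}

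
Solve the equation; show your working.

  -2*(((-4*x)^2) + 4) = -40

Step 1. [-2*(((-4*x)^2) + 4) = -40] divide by the outer -2. So div: ((-4*x)^2) + 4 = 20.
Step 2. [((-4*x)^2) + 4 = 20] 4 comes off first (subtract 4). So sub: (-4*x)^2 = 16.
Step 3. [(-4*x)^2 = 16] √ both sides: 16 ≥ 0 gives two branches ⇒ sqrt: -4*x = 4 or -4.
Step 4. [-4*x = 4 or -4] leading coefficient -4: divide by -4. So div: x = -1 or 1.

Answer: x ∈ {-1, 1}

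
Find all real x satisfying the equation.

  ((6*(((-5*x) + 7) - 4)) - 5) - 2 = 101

Step 1. [((6*(((-5*x) + 7) - 4)) - 5) - 2 = 101] -2 is outermost — add 2 both sides ⇒ sub: (6*(((-5*x) + 7) - 4)) - 5 = 103.
Step 2. [(6*(((-5*x) + 7) - 4)) - 5 = 103] 5 comes off first (add 5) ⇒ sub: 6*(((-5*x) + 7) - 4) = 108.
Step 3. [6*(((-5*x) + 7) - 4) = 108] 6 out front; divide by 6, so div: ((-5*x) + 7) - 4 = 18.
Step 4. [((-5*x) + 7) - 4 = 18] 4 comes off first (add 4). So sub: (-5*x) + 7 = 22.
Step 5. [(-5*x) + 7 = 22] 7 comes off first (subtract 7), so sub: -5*x = 15.
Step 6. [-5*x = 15] leading coefficient -5: divide by -5 ⇒ div: x = -3.

Answer: x ∈ {-3}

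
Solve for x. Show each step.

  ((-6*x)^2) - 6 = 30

Step 1. [((-6*x)^2) - 6 = 30] add 6: x sits inside (… - 6) ⇒ sub: (-6*x)^2 = 36.
Step 2. [(-6*x)^2 = 36] LHS squared, RHS 36 ≥ 0: apply √ (±), so sqrt: -6*x = 6 or -6.
Step 3. [-6*x = 6 or -6] LHS = -6·(…); ÷-6 both sides ⇒ div: x = -1 or 1.

Answer: x ∈ {-1, 1}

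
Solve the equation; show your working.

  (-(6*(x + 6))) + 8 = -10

Step 1. [(-(6*(x + 6))) + 8 = -10] 8 comes off first (subtract 8), so sub: -(6*(x + 6)) = -18.
Step 2. [-(6*(x + 6)) = -18] LHS negated; negate both sides ⇒ neg: 6*(x + 6) = 18.
Step 3. [6*(x + 6) = 18] 6·(inner) — divide through by 6 ⇒ div: x + 6 = 3.
Step 4. [x + 6 = 3] 6 comes off first (subtract 6). So sub: x = -3.

Answer: x ∈ {-3}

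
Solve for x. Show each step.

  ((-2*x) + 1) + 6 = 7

Step 1. [((-2*x) + 1) + 6 = 7] peel the +6: subtract 6 from each side. So sub: (-2*x) + 1 = 1.
Step 2. [(-2*x) + 1 = 1] peel the +1: subtract 1 from each side ⇒ sub: -2*x = 0.
Step 3. [-2*x = 0] -2 out front; divide by -2. So div: x = 0.

Answer: x ∈ {0}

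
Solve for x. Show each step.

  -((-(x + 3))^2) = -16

Step 1. [-((-(x + 3))^2) = -16] flip signs both sides, so neg: (-(x + 3))^2 = 16.
Step 2. [(-(x + 3))^2 = 16] 16 ≥ 0, LHS is (·)² — take ±√ ⇒ sqrt: -(x + 3) = 4 or -4.
Step 3. [-(x + 3) = 4 or -4] leading − — multiply by −1. So neg: x + 3 = -4 or 4.
Step 4. [x + 3 = -4 or 4] +3 is outermost — subtract 3 both sides. So sub: x = -7 or 1.

Answer: x ∈ {-7, 1}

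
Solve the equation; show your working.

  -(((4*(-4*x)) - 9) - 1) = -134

Step 1. [-(((4*(-4*x)) - 9) - 1) = -134] leading − — multiply by −1. So neg: ((4*(-4*x)) - 9) - 1 = 134.
Step 2. [((4*(-4*x)) - 9) - 1 = 134] -1 is outermost — add 1 both sides, so sub: (4*(-4*x)) - 9 = 135.
Step 3. [(4*(-4*x)) - 9 = 135] peel the -9: add 9 from each side. So sub: 4*(-4*x) = 144.
Step 4. [4*(-4*x) = 144] leading coefficient 4: divide by 4. So div: -4*x = 36.
Step 5. [-4*x = 36] divide by the outer -4, so div: x = -9.

Answer: x ∈ {-9}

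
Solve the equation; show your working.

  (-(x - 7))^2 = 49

Step 1. [(-(x - 7))^2 = 49] 49 ≥ 0, LHS is (·)² — take ±√, so sqrt: -(x - 7) = 7 or -7.
Step 2. [-(x - 7) = 7 or -7] flip signs both sides. So neg: x - 7 = -7 or 7.
Step 3. [x - 7 = -7 or 7] -7 is outermost — add 7 both sides. So sub: x = 0 or 14.

Answer: x ∈ {0, 14}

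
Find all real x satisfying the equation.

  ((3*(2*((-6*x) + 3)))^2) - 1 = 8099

Step 1. [((3*(2*((-6*x) + 3)))^2) - 1 = 8099] -1 is outermost — add 1 both sides. So sub: (3*(2*((-6*x) + 3)))^2 = 8100.
Step 2. [(3*(2*((-6*x) + 3)))^2 = 8100] LHS squared, RHS 8100 ≥ 0: apply √ (±) ⇒ sqrt: 3*(2*((-6*x) + 3)) = 90 or -90.
Step 3. [3*(2*((-6*x) + 3)) = 90 or -90] LHS = 3·(…); ÷3 both sides. So div: 2*((-6*x) + 3) = 30 or -30.
Step 4. [2*((-6*x) + 3) = 30 or -30] leading coefficient 2: divide by 2 ⇒ div: (-6*x) + 3 = 15 or -15.
Step 5. [(-6*x) + 3 = 15 or -15] peel the +3: subtract 3 from each side, so sub: -6*x = 12 or -18.
Step 6. [-6*x = 12 or -18] -6 out front; divide by -6. So div: x = -2 or 3.

Answer: x ∈ {-2, 3}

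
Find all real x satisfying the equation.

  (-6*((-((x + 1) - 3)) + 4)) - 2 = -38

Step 1. [(-6*((-((x + 1) - 3)) + 4)) - 2 = -38] the outer -2 inverts by adding 2, so sub: -6*((-((x + 1) - 3)) + 4) = -36.
Step 2. [-6*((-((x + 1) - 3)) + 4) = -36] -6·(inner) — divide through by -6, so div: (-((x + 1) - 3)) + 4 = 6.
Step 3. [(-((x + 1) - 3)) + 4 = 6] 4 comes off first (subtract 4), so sub: -((x + 1) - 3) = 2.
Step 4. [-((x + 1) - 3) = 2] flip signs both sides, so neg: (x + 1) - 3 = -2.
Step 5. [(x + 1) - 3 = -2] 3 comes off first (add 3). So sub: x + 1 = 1.
Step 6. [x + 1 = 1] 1 comes off first (subtract 1) ⇒ sub: x = 0.

Answer: x ∈ {0}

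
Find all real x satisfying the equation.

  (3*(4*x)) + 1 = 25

Step 1. [(3*(4*x)) + 1 = 25] 1 comes off first (subtract 1). So sub: 3*(4*x) = 24.
Step 2. [3*(4*x) = 24] LHS = 3·(…); ÷3 both sides ⇒ div: 4*x = 8.
Step 3. [4*x = 8] leading coefficient 4: divide by 4 ⇒ div: x = 2.

Answer: x ∈ {2}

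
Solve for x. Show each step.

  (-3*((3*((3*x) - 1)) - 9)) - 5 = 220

Step 1. [(-3*((3*((3*x) - 1)) - 9)) - 5 = 220] 5 comes off first (add 5), so sub: -3*((3*((3*x) - 1)) - 9) = 225.
Step 2. [-3*((3*((3*x) - 1)) - 9) = 225] leading coefficient -3: divide by -3. So div: (3*((3*x) - 1)) - 9 = -75.
Step 3. [(3*((3*x) - 1)) - 9 = -75] common factor 3 (LHS and -75) — divide through. So factor: ((3*x) - 1) - 3 = -25.
Step 4. [((3*x) - 1) - 3 = -25] add 3: x sits inside (… - 3) ⇒ sub: (3*x) - 1 = -22.
Step 5. [(3*x) - 1 = -22] 1 comes off first (add 1). So sub: 3*x = -21.
Step 6. [3*x = -21] 3 out front; divide by 3 ⇒ div: x = -7.

Answer: x ∈ {-7}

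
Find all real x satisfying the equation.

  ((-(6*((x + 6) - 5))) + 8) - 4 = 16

Step 1. [((-(6*((x + 6) - 5))) + 8) - 4 = 16] the outer -4 inverts by adding 4. So sub: (-(6*((x + 6) - 5))) + 8 = 20.
Step 2. [(-(6*((x + 6) - 5))) + 8 = 20] the outer +8 inverts by subtracting 8 ⇒ sub: -(6*((x + 6) - 5)) = 12.
Step 3. [-(6*((x + 6) - 5)) = 12] leading − — multiply by −1 ⇒ neg: 6*((x + 6) - 5) = -12.
Step 4. [6*((x + 6) - 5) = -12] 6 out front; divide by 6, so div: (x + 6) - 5 = -2.
Step 5. [(x + 6) - 5 = -2] add 5: x sits inside (… - 5) ⇒ sub: x + 6 = 3.
Step 6. [x + 6 = 3] 6 comes off first (subtract 6), so sub: x = -3.

Answer: x ∈ {-3}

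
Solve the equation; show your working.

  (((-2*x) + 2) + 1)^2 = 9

Step 1. [(((-2*x) + 2) + 1)^2 = 9] LHS squared, RHS 9 ≥ 0: apply √ (±), so sqrt: ((-2*x) + 2) + 1 = 3 or -3.
Step 2. [((-2*x) + 2) + 1 = 3 or -3] 1 comes off first (subtract 1) ⇒ sub: (-2*x) + 2 = 2 or -4.
Step 3. [(-2*x) + 2 = 2 or -4] -2 divides every term; factor it out. So factor: x - 1 = -1 or 2.
Step 4. [x - 1 = -1 or 2] -1 is outermost — add 1 both sides, so sub: x = 0 or 3.

Answer: x ∈ {0, 3}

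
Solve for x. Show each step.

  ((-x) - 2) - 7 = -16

Step 1. [((-x) - 2) - 7 = -16] -7 is outermost — add 7 both sides, so sub: (-x) - 2 = -9.
Step 2. [(-x) - 2 = -9] add 2: x sits inside (… - 2), so sub: -x = -7.
Step 3. [-x = -7] flip signs both sides ⇒ neg: x = 7.

Answer: x ∈ {7}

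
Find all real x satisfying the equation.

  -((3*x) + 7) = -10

Step 1. [-((3*x) + 7) = -10] LHS negated; negate both sides, so neg: (3*x) + 7 = 10.
Step 2. [(3*x) + 7 = 10] subtract 7: x sits inside (… + 7). So sub: 3*x = 3.
Step 3. [3*x = 3] leading coefficient 3: divide by 3. So div: x = 1.

Answer: x ∈ {1}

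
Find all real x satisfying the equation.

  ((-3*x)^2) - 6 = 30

Step 1. [((-3*x)^2) - 6 = 30] add 6: x sits inside (… - 6) ⇒ sub: (-3*x)^2 = 36.
Step 2. [(-3*x)^2 = 36] LHS squared, RHS 36 ≥ 0: apply √ (±), so sqrt: -3*x = 6 or -6.
Step 3. [-3*x = 6 or -6] -3·(inner) — divide through by -3. So div: x = -2 or 2.

Answer: x ∈ {-2, 2}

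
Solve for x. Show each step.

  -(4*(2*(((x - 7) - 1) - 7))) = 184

Step 1. [-(4*(2*(((x - 7) - 1) - 7))) = 184] leading − — multiply by −1. So neg: 4*(2*(((x - 7) - 1) - 7)) = -184.
Step 2. [4*(2*(((x - 7) - 1) - 7)) = -184] leading coefficient 4: divide by 4 ⇒ div: 2*(((x - 7) - 1) - 7) = -46.
Step 3. [2*(((x - 7) - 1) - 7) = -46] 2·(inner) — divide through by 2. So div: ((x - 7) - 1) - 7 = -23.
Step 4. [((x - 7) - 1) - 7 = -23] -7 is outermost — add 7 both sides. So sub: (x - 7) - 1 = -16.
Step 5. [(x - 7) - 1 = -16] the outer -1 inverts by adding 1, so sub: x - 7 = -15.
Step 6. [x - 7 = -15] -7 is outermost — add 7 both sides ⇒ sub: x = -8.

Answer: x ∈ {-8}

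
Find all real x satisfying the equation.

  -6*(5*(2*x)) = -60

Step 1. [-6*(5*(2*x)) = -60] -6·(inner) — divide through by -6 ⇒ div: 5*(2*x) = 10.
Step 2. [5*(2*x) = 10] 5 out front; divide by 5. So div: 2*x = 2.
Step 3. [2*x = 2] 2·(inner) — divide through by 2. So div: x = 1.

Answer: x ∈ {1}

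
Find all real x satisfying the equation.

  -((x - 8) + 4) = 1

Step 1. [-((x - 8) + 4) = 1] flip signs both sides. So neg: (x - 8) + 4 = -1.
Step 2. [(x - 8) + 4 = -1] peel the +4: subtract 4 from each side. So sub: x - 8 = -5.
Step 3. [x - 8 = -5] 8 comes off first (add 8). So sub: x = 3.

Answer: x ∈ {3}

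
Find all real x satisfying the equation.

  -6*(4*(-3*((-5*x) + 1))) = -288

Step 1. [-6*(4*(-3*((-5*x) + 1))) = -288] LHS = -6·(…); ÷-6 both sides ⇒ div: 4*(-3*((-5*x) + 1)) = 48.
Step 2. [4*(-3*((-5*x) + 1)) = 48] 4 out front; divide by 4, so div: -3*((-5*x) + 1) = 12.
Step 3. [-3*((-5*x) + 1) = 12] leading coefficient -3: divide by -3. So div: (-5*x) + 1 = -4.
Step 4. [(-5*x) + 1 = -4] +1 is outermost — subtract 1 both sides, so sub: -5*x = -5.
Step 5. [-5*x = -5] -5·(inner) — divide through by -5 ⇒ div: x = 1.

Answer: x ∈ {1}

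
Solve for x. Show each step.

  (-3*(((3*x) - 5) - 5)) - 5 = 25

Step 1. [(-3*(((3*x) - 5) - 5)) - 5 = 25] -5 is outermost — add 5 both sides, so sub: -3*(((3*x) - 5) - 5) = 30.
Step 2. [-3*(((3*x) - 5) - 5) = 30] leading coefficient -3: divide by -3 ⇒ div: ((3*x) - 5) - 5 = -10.
Step 3. [((3*x) - 5) - 5 = -10] peel the -5: add 5 from each side, so sub: (3*x) - 5 = -5.
Step 4. [(3*x) - 5 = -5] add 5: x sits inside (… - 5) ⇒ sub: 3*x = 0.
Step 5. [3*x = 0] 3 out front; divide by 3 ⇒ div: x = 0.

Answer: x ∈ {0}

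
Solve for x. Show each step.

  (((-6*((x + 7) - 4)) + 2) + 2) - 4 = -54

Step 1. [(((-6*((x + 7) - 4)) + 2) + 2) - 4 = -54] peel the -4: add 4 from each side. So sub: ((-6*((x + 7) - 4)) + 2) + 2 = -50.
Step 2. [((-6*((x + 7) - 4)) + 2) + 2 = -50] +2 is outermost — subtract 2 both sides. So sub: (-6*((x + 7) - 4)) + 2 = -52.
Step 3. [(-6*((x + 7) - 4)) + 2 = -52] subtract 2: x sits inside (… + 2). So sub: -6*((x + 7) - 4) = -54.
Step 4. [-6*((x + 7) - 4) = -54] -6 out front; divide by -6, so div: (x + 7) - 4 = 9.
Step 5. [(x + 7) - 4 = 9] the outer -4 inverts by adding 4. So sub: x + 7 = 13.
Step 6. [x + 7 = 13] 7 comes off first (subtract 7). So sub: x = 6.

Answer: x ∈ {6}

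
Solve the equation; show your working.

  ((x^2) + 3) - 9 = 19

Step 1. [((x^2) + 3) - 9 = 19] 9 comes off first (add 9), so sub: (x^2) + 3 = 28.
Step 2. [(x^2) + 3 = 28] peel the +3: subtract 3 from each side, so sub: x^2 = 25.
Step 3. [x^2 = 25] √ both sides: 25 ≥ 0 gives two branches. So sqrt: x = 5 or -5.

Answer: x ∈ {-5, 5}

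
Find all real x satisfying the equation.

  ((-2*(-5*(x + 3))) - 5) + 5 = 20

Step 1. [((-2*(-5*(x + 3))) - 5) + 5 = 20] peel the +5: subtract 5 from each side. So sub: (-2*(-5*(x + 3))) - 5 = 15.
Step 2. [(-2*(-5*(x + 3))) - 5 = 15] add 5: x sits inside (… - 5). So sub: -2*(-5*(x + 3)) = 20.
Step 3. [-2*(-5*(x + 3)) = 20] LHS = -2·(…); ÷-2 both sides. So div: -5*(x + 3) = -10.
Step 4. [-5*(x + 3) = -10] LHS = -5·(…); ÷-5 both sides. So div: x + 3 = 2.
Step 5. [x + 3 = 2] 3 comes off first (subtract 3) ⇒ sub: x = -1.

Answer: x ∈ {-1}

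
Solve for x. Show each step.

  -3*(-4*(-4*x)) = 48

Step 1. [-3*(-4*(-4*x)) = 48] -3 out front; divide by -3, so div: -4*(-4*x) = -16.
Step 2. [-4*(-4*x) = -16] leading coefficient -4: divide by -4. So div: -4*x = 4.
Step 3. [-4*x = 4] divide by the outer -4. So div: x = -1.

Answer: x ∈ {-1}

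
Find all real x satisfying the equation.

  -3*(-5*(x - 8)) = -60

Step 1. [-3*(-5*(x - 8)) = -60] LHS = -3·(…); ÷-3 both sides. So div: -5*(x - 8) = 20.
Step 2. [-5*(x - 8) = 20] divide by the outer -5 ⇒ div: x - 8 = -4.
Step 3. [x - 8 = -4] the outer -8 inverts by adding 8, so sub: x = 4.

Answer: x ∈ {4}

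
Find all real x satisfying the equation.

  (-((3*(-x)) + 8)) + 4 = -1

Step 1. [(-((3*(-x)) + 8)) + 4 = -1] peel the +4: subtract 4 from each side. So sub: -((3*(-x)) + 8) = -5.
Step 2. [-((3*(-x)) + 8) = -5] LHS negated; negate both sides, so neg: (3*(-x)) + 8 = 5.
Step 3. [(3*(-x)) + 8 = 5] the outer +8 inverts by subtracting 8, so sub: 3*(-x) = -3.
Step 4. [3*(-x) = -3] leading coefficient 3: divide by 3 ⇒ div: -x = -1.
Step 5. [-x = -1] flip signs both sides, so neg: x = 1.

Answer: x ∈ {1}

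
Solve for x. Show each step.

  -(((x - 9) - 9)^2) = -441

Step 1. [-(((x - 9) - 9)^2) = -441] flip signs both sides, so neg: ((x - 9) - 9)^2 = 441.
Step 2. [((x - 9) - 9)^2 = 441] 441 ≥ 0, LHS is (·)² — take ±√, so sqrt: (x - 9) - 9 = 21 or -21.
Step 3. [(x - 9) - 9 = 21 or -21] the outer -9 inverts by adding 9 ⇒ sub: x - 9 = 30 or -12.
Step 4. [x - 9 = 30 or -12] -9 is outermost — add 9 both sides, so sub: x = 39 or -3.

Answer: x ∈ {-3, 39}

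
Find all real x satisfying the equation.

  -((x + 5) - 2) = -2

Step 1. [-((x + 5) - 2) = -2] LHS negated; negate both sides ⇒ neg: (x + 5) - 2 = 2.
Step 2. [(x + 5) - 2 = 2] 2 comes off first (add 2). So sub: x + 5 = 4.
Step 3. [x + 5 = 4] the outer +5 inverts by subtracting 5, so sub: x = -1.

Answer: x ∈ {-1}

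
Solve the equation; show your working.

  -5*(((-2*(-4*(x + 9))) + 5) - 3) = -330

Step 1. [-5*(((-2*(-4*(x + 9))) + 5) - 3) = -330] -5 out front; divide by -5. So div: ((-2*(-4*(x + 9))) + 5) - 3 = 66.
Step 2. [((-2*(-4*(x + 9))) + 5) - 3 = 66] add 3: x sits inside (… - 3) ⇒ sub: (-2*(-4*(x + 9))) + 5 = 69.
Step 3. [(-2*(-4*(x + 9))) + 5 = 69] peel the +5: subtract 5 from each side, so sub: -2*(-4*(x + 9)) = 64.
Step 4. [-2*(-4*(x + 9)) = 64] LHS = -2·(…); ÷-2 both sides, so div: -4*(x + 9) = -32.
Step 5. [-4*(x + 9) = -32] -4·(inner) — divide through by -4, so div: x + 9 = 8.
Step 6. [x + 9 = 8] the outer +9 inverts by subtracting 9 ⇒ sub: x = -1.

Answer: x ∈ {-1}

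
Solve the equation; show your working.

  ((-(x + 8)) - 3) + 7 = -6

Step 1. [((-(x + 8)) - 3) + 7 = -6] subtract 7: x sits inside (… + 7), so sub: (-(x + 8)) - 3 = -13.
Step 2. [(-(x + 8)) - 3 = -13] 3 comes off first (add 3) ⇒ sub: -(x + 8) = -10.
Step 3. [-(x + 8) = -10] LHS negated; negate both sides ⇒ neg: x + 8 = 10.
Step 4. [x + 8 = 10] subtract 8: x sits inside (… + 8) ⇒ sub: x = 2.

Answer: x ∈ {2}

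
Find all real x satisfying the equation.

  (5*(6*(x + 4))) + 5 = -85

Step 1. [(5*(6*(x + 4))) + 5 = -85] peel the +5: subtract 5 from each side. So sub: 5*(6*(x + 4)) = -90.
Step 2. [5*(6*(x + 4)) = -90] divide by the outer 5. So div: 6*(x + 4) = -18.
Step 3. [6*(x + 4) = -18] leading coefficient 6: divide by 6, so div: x + 4 = -3.
Step 4. [x + 4 = -3] 4 comes off first (subtract 4) ⇒ sub: x = -7.

Answer: x ∈ {-7}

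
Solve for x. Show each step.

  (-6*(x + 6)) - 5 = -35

Step 1. [(-6*(x + 6)) - 5 = -35] peel the -5: add 5 from each side ⇒ sub: -6*(x + 6) = -30.
Step 2. [-6*(x + 6) = -30] -6·(inner) — divide through by -6. So div: x + 6 = 5.
Step 3. [x + 6 = 5] the outer +6 inverts by subtracting 6 ⇒ sub: x = -1.

Answer: x ∈ {-1}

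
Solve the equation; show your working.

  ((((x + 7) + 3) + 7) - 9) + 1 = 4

Step 1. [((((x + 7) + 3) + 7) - 9) + 1 = 4] peel the +1: subtract 1 from each side ⇒ sub: (((x + 7) + 3) + 7) - 9 = 3.
Step 2. [(((x + 7) + 3) + 7) - 9 = 3] the outer -9 inverts by adding 9, so sub: ((x + 7) + 3) + 7 = 12.
Step 3. [((x + 7) + 3) + 7 = 12] +7 is outermost — subtract 7 both sides ⇒ sub: (x + 7) + 3 = 5.
Step 4. [(x + 7) + 3 = 5] peel the +3: subtract 3 from each side. So sub: x + 7 = 2.
Step 5. [x + 7 = 2] 7 comes off first (subtract 7) ⇒ sub: x = -5.

Answer: x ∈ {-5}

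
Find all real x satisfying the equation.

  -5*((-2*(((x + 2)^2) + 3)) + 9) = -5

Step 1. [-5*((-2*(((x + 2)^2) + 3)) + 9) = -5] LHS = -5·(…); ÷-5 both sides. So div: (-2*(((x + 2)^2) + 3)) + 9 = 1.
Step 2. [(-2*(((x + 2)^2) + 3)) + 9 = 1] subtract 9: x sits inside (… + 9). So sub: -2*(((x + 2)^2) + 3) = -8.
Step 3. [-2*(((x + 2)^2) + 3) = -8] LHS = -2·(…); ÷-2 both sides ⇒ div: ((x + 2)^2) + 3 = 4.
Step 4. [((x + 2)^2) + 3 = 4] peel the +3: subtract 3 from each side ⇒ sub: (x + 2)^2 = 1.
Step 5. [(x + 2)^2 = 1] LHS squared, RHS 1 ≥ 0: apply √ (±). So sqrt: x + 2 = 1 or -1.
Step 6. [x + 2 = 1 or -1] subtract 2: x sits inside (… + 2), so sub: x = -1 or -3.

Answer: x ∈ {-3, -1}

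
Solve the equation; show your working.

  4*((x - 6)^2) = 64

Step 1. [4*((x - 6)^2) = 64] divide by the outer 4 ⇒ div: (x - 6)^2 = 16.
Step 2. [(x - 6)^2 = 16] LHS squared, RHS 16 ≥ 0: apply √ (±) ⇒ sqrt: x - 6 = 4 or -4.
Step 3. [x - 6 = 4 or -4] the outer -6 inverts by adding 6. So sub: x = 10 or 2.

Answer: x ∈ {2, 10}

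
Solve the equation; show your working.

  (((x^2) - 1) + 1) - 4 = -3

Step 1. [(((x^2) - 1) + 1) - 4 = -3] the outer -4 inverts by adding 4. So sub: ((x^2) - 1) + 1 = 1.
Step 2. [((x^2) - 1) + 1 = 1] the outer +1 inverts by subtracting 1. So sub: (x^2) - 1 = 0.
Step 3. [(x^2) - 1 = 0] 1 comes off first (add 1), so sub: x^2 = 1.
Step 4. [x^2 = 1] √ both sides: 1 ≥ 0 gives two branches ⇒ sqrt: x = 1 or -1.

Answer: x ∈ {-1, 1}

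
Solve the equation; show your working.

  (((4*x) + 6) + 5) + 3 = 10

Step 1. [(((4*x) + 6) + 5) + 3 = 10] 3 comes off first (subtract 3) ⇒ sub: ((4*x) + 6) + 5 = 7.
Step 2. [((4*x) + 6) + 5 = 7] 5 comes off first (subtract 5) ⇒ sub: (4*x) + 6 = 2.
Step 3. [(4*x) + 6 = 2] subtract 6: x sits inside (… + 6). So sub: 4*x = -4.
Step 4. [4*x = -4] LHS = 4·(…); ÷4 both sides, so div: x = -1.

Answer: x ∈ {-1}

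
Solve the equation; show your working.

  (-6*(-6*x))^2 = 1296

Step 1. [(-6*(-6*x))^2 = 1296] LHS squared, RHS 1296 ≥ 0: apply √ (±). So sqrt: -6*(-6*x) = 36 or -36.
Step 2. [-6*(-6*x) = 36 or -36] -6 out front; divide by -6 ⇒ div: -6*x = -6 or 6.
Step 3. [-6*x = -6 or 6] divide by the outer -6. So div: x = 1 or -1.

Answer: x ∈ {-1, 1}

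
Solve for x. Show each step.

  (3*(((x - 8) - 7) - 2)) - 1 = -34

Step 1. [(3*(((x - 8) - 7) - 2)) - 1 = -34] -1 is outermost — add 1 both sides, so sub: 3*(((x - 8) - 7) - 2) = -33.
Step 2. [3*(((x - 8) - 7) - 2) = -33] 3 out front; divide by 3 ⇒ div: ((x - 8) - 7) - 2 = -11.
Step 3. [((x - 8) - 7) - 2 = -11] add 2: x sits inside (… - 2). So sub: (x - 8) - 7 = -9.
Step 4. [(x - 8) - 7 = -9] 7 comes off first (add 7) ⇒ sub: x - 8 = -2.
Step 5. [x - 8 = -2] -8 is outermost — add 8 both sides ⇒ sub: x = 6.

Answer: x ∈ {6}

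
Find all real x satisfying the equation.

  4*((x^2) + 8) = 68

Step 1. [4*((x^2) + 8) = 68] divide by the outer 4, so div: (x^2) + 8 = 17.
Step 2. [(x^2) + 8 = 17] 8 comes off first (subtract 8), so sub: x^2 = 9.
Step 3. [x^2 = 9] LHS squared, RHS 9 ≥ 0: apply √ (±), so sqrt: x = 3 or -3.

Answer: x ∈ {-3, 3}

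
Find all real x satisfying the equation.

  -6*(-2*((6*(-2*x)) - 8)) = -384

Step 1. [-6*(-2*((6*(-2*x)) - 8)) = -384] LHS = -6·(…); ÷-6 both sides. So div: -2*((6*(-2*x)) - 8) = 64.
Step 2. [-2*((6*(-2*x)) - 8) = 64] LHS = -2·(…); ÷-2 both sides. So div: (6*(-2*x)) - 8 = -32.
Step 3. [(6*(-2*x)) - 8 = -32] the outer -8 inverts by adding 8. So sub: 6*(-2*x) = -24.
Step 4. [6*(-2*x) = -24] 6 out front; divide by 6 ⇒ div: -2*x = -4.
Step 5. [-2*x = -4] leading coefficient -2: divide by -2, so div: x = 2.

Answer: x ∈ {2}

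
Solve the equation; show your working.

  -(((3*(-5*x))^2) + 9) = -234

Step 1. [-(((3*(-5*x))^2) + 9) = -234] flip signs both sides. So neg: ((3*(-5*x))^2) + 9 = 234.
Step 2. [((3*(-5*x))^2) + 9 = 234] peel the +9: subtract 9 from each side ⇒ sub: (3*(-5*x))^2 = 225.
Step 3. [(3*(-5*x))^2 = 225] LHS squared, RHS 225 ≥ 0: apply √ (±). So sqrt: 3*(-5*x) = 15 or -15.
Step 4. [3*(-5*x) = 15 or -15] LHS = 3·(…); ÷3 both sides. So div: -5*x = 5 or -5.
Step 5. [-5*x = 5 or -5] -5·(inner) — divide through by -5, so div: x = -1 or 1.

Answer: x ∈ {-1, 1}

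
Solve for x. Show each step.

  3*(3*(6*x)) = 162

Step 1. [3*(3*(6*x)) = 162] divide by the outer 3. So div: 3*(6*x) = 54.
Step 2. [3*(6*x) = 54] 3 out front; divide by 3 ⇒ div: 6*x = 18.
Step 3. [6*x = 18] 6 out front; divide by 6, so div: x = 3.

Answer: x ∈ {3}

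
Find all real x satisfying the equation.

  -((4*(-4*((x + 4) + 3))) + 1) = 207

Step 1. [-((4*(-4*((x + 4) + 3))) + 1) = 207] leading − — multiply by −1. So neg: (4*(-4*((x + 4) + 3))) + 1 = -207.
Step 2. [(4*(-4*((x + 4) + 3))) + 1 = -207] subtract 1: x sits inside (… + 1). So sub: 4*(-4*((x + 4) + 3)) = -208.
Step 3. [4*(-4*((x + 4) + 3)) = -208] leading coefficient 4: divide by 4, so div: -4*((x + 4) + 3) = -52.
Step 4. [-4*((x + 4) + 3) = -52] -4·(inner) — divide through by -4. So div: (x + 4) + 3 = 13.
Step 5. [(x + 4) + 3 = 13] the outer +3 inverts by subtracting 3, so sub: x + 4 = 10.
Step 6. [x + 4 = 10] 4 comes off first (subtract 4) ⇒ sub: x = 6.

Answer: x ∈ {6}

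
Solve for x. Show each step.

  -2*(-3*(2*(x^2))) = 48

Step 1. [-2*(-3*(2*(x^2))) = 48] leading coefficient -2: divide by -2, so div: -3*(2*(x^2)) = -24.
Step 2. [-3*(2*(x^2)) = -24] divide by the outer -3, so div: 2*(x^2) = 8.
Step 3. [2*(x^2) = 8] LHS = 2·(…); ÷2 both sides ⇒ div: x^2 = 4.
Step 4. [x^2 = 4] √ both sides: 4 ≥ 0 gives two branches, so sqrt: x = 2 or -2.

Answer: x ∈ {-2, 2}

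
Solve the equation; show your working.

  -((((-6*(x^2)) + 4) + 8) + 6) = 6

Step 1. [-((((-6*(x^2)) + 4) + 8) + 6) = 6] flip signs both sides. So neg: (((-6*(x^2)) + 4) + 8) + 6 = -6.
Step 2. [(((-6*(x^2)) + 4) + 8) + 6 = -6] 6 comes off first (subtract 6). So sub: ((-6*(x^2)) + 4) + 8 = -12.
Step 3. [((-6*(x^2)) + 4) + 8 = -12] peel the +8: subtract 8 from each side. So sub: (-6*(x^2)) + 4 = -20.
Step 4. [(-6*(x^2)) + 4 = -20] subtract 4: x sits inside (… + 4) ⇒ sub: -6*(x^2) = -24.
Step 5. [-6*(x^2) = -24] LHS = -6·(…); ÷-6 both sides, so div: x^2 = 4.
Step 6. [x^2 = 4] √ both sides: 4 ≥ 0 gives two branches. So sqrt: x = 2 or -2.

Answer: x ∈ {-2, 2}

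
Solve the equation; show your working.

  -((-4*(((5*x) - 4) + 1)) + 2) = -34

Step 1. [-((-4*(((5*x) - 4) + 1)) + 2) = -34] leading − — multiply by −1, so neg: (-4*(((5*x) - 4) + 1)) + 2 = 34.
Step 2. [(-4*(((5*x) - 4) + 1)) + 2 = 34] subtract 2: x sits inside (… + 2) ⇒ sub: -4*(((5*x) - 4) + 1) = 32.
Step 3. [-4*(((5*x) - 4) + 1) = 32] divide by the outer -4 ⇒ div: ((5*x) - 4) + 1 = -8.
Step 4. [((5*x) - 4) + 1 = -8] the outer +1 inverts by subtracting 1, so sub: (5*x) - 4 = -9.
Step 5. [(5*x) - 4 = -9] the outer -4 inverts by adding 4. So sub: 5*x = -5.
Step 6. [5*x = -5] 5 out front; divide by 5 ⇒ div: x = -1.

Answer: x ∈ {-1}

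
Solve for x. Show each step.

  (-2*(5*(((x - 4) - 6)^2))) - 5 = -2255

Step 1. [(-2*(5*(((x - 4) - 6)^2))) - 5 = -2255] the outer -5 inverts by adding 5. So sub: -2*(5*(((x - 4) - 6)^2)) = -2250.
Step 2. [-2*(5*(((x - 4) - 6)^2)) = -2250] leading coefficient -2: divide by -2, so div: 5*(((x - 4) - 6)^2) = 1125.
Step 3. [5*(((x - 4) - 6)^2) = 1125] LHS = 5·(…); ÷5 both sides. So div: ((x - 4) - 6)^2 = 225.
Step 4. [((x - 4) - 6)^2 = 225] √ both sides: 225 ≥ 0 gives two branches, so sqrt: (x - 4) - 6 = 15 or -15.
Step 5. [(x - 4) - 6 = 15 or -15] peel the -6: add 6 from each side ⇒ sub: x - 4 = 21 or -9.
Step 6. [x - 4 = 21 or -9] add 4: x sits inside (… - 4), so sub: x = 25 or -5.

Answer: x ∈ {-5, 25}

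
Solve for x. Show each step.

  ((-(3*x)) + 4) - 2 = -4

Step 1. [((-(3*x)) + 4) - 2 = -4] -2 is outermost — add 2 both sides, so sub: (-(3*x)) + 4 = -2.
Step 2. [(-(3*x)) + 4 = -2] peel the +4: subtract 4 from each side ⇒ sub: -(3*x) = -6.
Step 3. [-(3*x) = -6] flip signs both sides ⇒ neg: 3*x = 6.
Step 4. [3*x = 6] 3 out front; divide by 3 ⇒ div: x = 2.

Answer: x ∈ {2}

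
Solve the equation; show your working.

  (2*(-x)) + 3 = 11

Step 1. [(2*(-x)) + 3 = 11] peel the +3: subtract 3 from each side, so sub: 2*(-x) = 8.
Step 2. [2*(-x) = 8] LHS = 2·(…); ÷2 both sides. So div: -x = 4.
Step 3. [-x = 4] leading − — multiply by −1 ⇒ neg: x = -4.

Answer: x ∈ {-4}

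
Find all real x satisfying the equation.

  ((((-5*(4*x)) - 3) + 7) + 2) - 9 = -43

Step 1. [((((-5*(4*x)) - 3) + 7) + 2) - 9 = -43] -9 is outermost — add 9 both sides ⇒ sub: (((-5*(4*x)) - 3) + 7) + 2 = -34.
Step 2. [(((-5*(4*x)) - 3) + 7) + 2 = -34] peel the +2: subtract 2 from each side ⇒ sub: ((-5*(4*x)) - 3) + 7 = -36.
Step 3. [((-5*(4*x)) - 3) + 7 = -36] the outer +7 inverts by subtracting 7. So sub: (-5*(4*x)) - 3 = -43.
Step 4. [(-5*(4*x)) - 3 = -43] the outer -3 inverts by adding 3. So sub: -5*(4*x) = -40.
Step 5. [-5*(4*x) = -40] -5 out front; divide by -5 ⇒ div: 4*x = 8.
Step 6. [4*x = 8] leading coefficient 4: divide by 4, so div: x = 2.

Answer: x ∈ {2}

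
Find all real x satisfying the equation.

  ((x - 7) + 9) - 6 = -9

Step 1. [((x - 7) + 9) - 6 = -9] 6 comes off first (add 6) ⇒ sub: (x - 7) + 9 = -3.
Step 2. [(x - 7) + 9 = -3] +9 is outermost — subtract 9 both sides ⇒ sub: x - 7 = -12.
Step 3. [x - 7 = -12] the outer -7 inverts by adding 7, so sub: x = -5.

Answer: x ∈ {-5}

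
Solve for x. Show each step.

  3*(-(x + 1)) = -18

Step 1. [3*(-(x + 1)) = -18] leading coefficient 3: divide by 3 ⇒ div: -(x + 1) = -6.
Step 2. [-(x + 1) = -6] LHS negated; negate both sides. So neg: x + 1 = 6.
Step 3. [x + 1 = 6] the outer +1 inverts by subtracting 1. So sub: x = 5.

Answer: x ∈ {5}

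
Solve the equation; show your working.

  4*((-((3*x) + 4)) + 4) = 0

Step 1. [4*((-((3*x) + 4)) + 4) = 0] 4·(inner) — divide through by 4. So div: (-((3*x) + 4)) + 4 = 0.
Step 2. [(-((3*x) + 4)) + 4 = 0] subtract 4: x sits inside (… + 4), so sub: -((3*x) + 4) = -4.
Step 3. [-((3*x) + 4) = -4] leading − — multiply by −1. So neg: (3*x) + 4 = 4.
Step 4. [(3*x) + 4 = 4] subtract 4: x sits inside (… + 4) ⇒ sub: 3*x = 0.
Step 5. [3*x = 0] 3 out front; divide by 3, so div: x = 0.

Answer: x ∈ {0}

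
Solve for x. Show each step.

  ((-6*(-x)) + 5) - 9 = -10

Step 1. [((-6*(-x)) + 5) - 9 = -10] the outer -9 inverts by adding 9 ⇒ sub: (-6*(-x)) + 5 = -1.
Step 2. [(-6*(-x)) + 5 = -1] subtract 5: x sits inside (… + 5), so sub: -6*(-x) = -6.
Step 3. [-6*(-x) = -6] LHS = -6·(…); ÷-6 both sides. So div: -x = 1.
Step 4. [-x = 1] flip signs both sides, so neg: x = -1.

Answer: x ∈ {-1}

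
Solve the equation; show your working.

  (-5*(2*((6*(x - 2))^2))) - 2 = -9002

Step 1. [(-5*(2*((6*(x - 2))^2))) - 2 = -9002] the outer -2 inverts by adding 2. So sub: -5*(2*((6*(x - 2))^2)) = -9000.
Step 2. [-5*(2*((6*(x - 2))^2)) = -9000] -5·(inner) — divide through by -5, so div: 2*((6*(x - 2))^2) = 1800.
Step 3. [2*((6*(x - 2))^2) = 1800] 2 out front; divide by 2 ⇒ div: (6*(x - 2))^2 = 900.
Step 4. [(6*(x - 2))^2 = 900] 900 ≥ 0, LHS is (·)² — take ±√ ⇒ sqrt: 6*(x - 2) = 30 or -30.
Step 5. [6*(x - 2) = 30 or -30] 6 out front; divide by 6. So div: x - 2 = 5 or -5.
Step 6. [x - 2 = 5 or -5] peel the -2: add 2 from each side. So sub: x = 7 or -3.

Answer: x ∈ {-3, 7}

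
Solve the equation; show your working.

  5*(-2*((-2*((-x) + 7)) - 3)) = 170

Step 1. [5*(-2*((-2*((-x) + 7)) - 3)) = 170] divide by the outer 5 ⇒ div: -2*((-2*((-x) + 7)) - 3) = 34.
Step 2. [-2*((-2*((-x) + 7)) - 3) = 34] -2·(inner) — divide through by -2. So div: (-2*((-x) + 7)) - 3 = -17.
Step 3. [(-2*((-x) + 7)) - 3 = -17] 3 comes off first (add 3) ⇒ sub: -2*((-x) + 7) = -14.
Step 4. [-2*((-x) + 7) = -14] divide by the outer -2 ⇒ div: (-x) + 7 = 7.
Step 5. [(-x) + 7 = 7] peel the +7: subtract 7 from each side, so sub: -x = 0.
Step 6. [-x = 0] leading − — multiply by −1, so neg: x = 0.

Answer: x ∈ {0}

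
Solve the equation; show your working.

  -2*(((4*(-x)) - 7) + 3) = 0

Step 1. [-2*(((4*(-x)) - 7) + 3) = 0] -2·(inner) — divide through by -2 ⇒ div: ((4*(-x)) - 7) + 3 = 0.
Step 2. [((4*(-x)) - 7) + 3 = 0] the outer +3 inverts by subtracting 3. So sub: (4*(-x)) - 7 = -3.
Step 3. [(4*(-x)) - 7 = -3] peel the -7: add 7 from each side. So sub: 4*(-x) = 4.
Step 4. [4*(-x) = 4] 4·(inner) — divide through by 4 ⇒ div: -x = 1.
Step 5. [-x = 1] flip signs both sides, so neg: x = -1.

Answer: x ∈ {-1}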